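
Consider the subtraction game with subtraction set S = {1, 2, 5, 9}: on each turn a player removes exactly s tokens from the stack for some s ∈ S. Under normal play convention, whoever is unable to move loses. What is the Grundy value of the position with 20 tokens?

n :  0  1  2  3  4  5  6  7  8  9 10 11 12 13 14 15 16 17 18 19 20
G :  0  1  2  0  1  2  0  1  2  3  0  1  2  0  1  2  0  1  2  3  0

0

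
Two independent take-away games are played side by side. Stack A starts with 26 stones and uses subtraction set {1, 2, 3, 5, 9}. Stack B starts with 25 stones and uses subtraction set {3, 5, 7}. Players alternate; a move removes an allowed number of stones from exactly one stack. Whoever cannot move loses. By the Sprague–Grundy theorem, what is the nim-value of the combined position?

Stack A, S = {1, 2, 3, 5, 9}:
n :  0  1  2  3  4  5  6  7  8  9 10 11 12 13 14 15 16 17 18 19 20 21 22 23 24 25 26
G :  0  1  2  3  0  1  2  3  0  1  2  3  0  1  2  3  0  1  2  3  0  1  2  3  0  1  2
G_A(26) = 2.
Stack B, S = {3, 5, 7}:
G(0) = 0
G(1) = mex{} = 0
G(2) = mex{} = 0
G(3) = mex{0} = 1
G(4) = mex{0} = 1
G(5) = mex{0,0} = 1
G(6) = mex{1,0} = 2
G(7) = mex{1,0,0} = 2
G(8) = mex{1,1,0} = 2
G(9) = mex{2,1,0} = 3
G(10) = mex{2,1,1} = 0
G(11) = mex{2,2,1} = 0
G(12) = mex{3,2,1} = 0
G(13) = mex{0,2,2} = 1
G(14) = mex{0,3,2} = 1
G(15) = mex{0,0,2} = 1
G(16) = mex{1,0,3} = 2
G(17) = mex{1,0,0} = 2
G(18) = mex{1,1,0} = 2
G(19) = mex{2,1,0} = 3
G(20) = mex{2,1,1} = 0
G(21) = mex{2,2,1} = 0
G(22) = mex{3,2,1} = 0
G(23) = mex{0,2,2} = 1
G(24) = mex{0,3,2} = 1
G(25) = mex{0,0,2} = 1
G_B(25) = 1.
Combined Grundy value = 2 ⊕ 1 = 3.

3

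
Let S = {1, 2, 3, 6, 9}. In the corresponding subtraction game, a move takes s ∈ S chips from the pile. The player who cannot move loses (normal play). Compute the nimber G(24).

G(0) = 0
G(1) = mex{0} = 1
G(2) = mex{1,0} = 2
G(3) = mex{2,1,0} = 3
G(4) = mex{3,2,1} = 0
G(5) = mex{0,3,2} = 1
G(6) = mex{1,0,3,0} = 2
G(7) = mex{2,1,0,1} = 3
G(8) = mex{3,2,1,2} = 0
G(9) = mex{0,3,2,3,0} = 1
G(10) = mex{1,0,3,0,1} = 2
G(11) = mex{2,1,0,1,2} = 3
G(12) = mex{3,2,1,2,3} = 0
G(13) = mex{0,3,2,3,0} = 1
G(14) = mex{1,0,3,0,1} = 2
G(15) = mex{2,1,0,1,2} = 3
G(16) = mex{3,2,1,2,3} = 0
G(17) = mex{0,3,2,3,0} = 1
G(18) = mex{1,0,3,0,1} = 2
G(19) = mex{2,1,0,1,2} = 3
G(20) = mex{3,2,1,2,3} = 0
G(21) = mex{0,3,2,3,0} = 1
G(22) = mex{1,0,3,0,1} = 2
G(23) = mex{2,1,0,1,2} = 3
G(24) = mex{3,2,1,2,3} = 0

0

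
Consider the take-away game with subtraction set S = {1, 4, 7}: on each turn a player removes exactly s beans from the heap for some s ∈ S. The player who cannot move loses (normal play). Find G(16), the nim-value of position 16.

0

G(0) = 0
G(1) = mex{0} = 1
G(2) = mex{1} = 0
G(3) = mex{0} = 1
G(4) = mex{1,0} = 2
G(5) = mex{2,1} = 0
G(6) = mex{0,0} = 1
G(7) = mex{1,1,0} = 2
G(8) = mex{2,2,1} = 0
G(9) = mex{0,0,0} = 1
G(10) = mex{1,1,1} = 0
G(11) = mex{0,2,2} = 1
G(12) = mex{1,0,0} = 2
G(13) = mex{2,1,1} = 0
G(14) = mex{0,0,2} = 1
G(15) = mex{1,1,0} = 2
G(16) = mex{2,2,1} = 0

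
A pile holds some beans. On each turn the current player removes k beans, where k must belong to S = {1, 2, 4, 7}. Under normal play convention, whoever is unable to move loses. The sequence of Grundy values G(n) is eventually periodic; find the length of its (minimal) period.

3

n :  0  1  2  3  4  5  6  7  8  9 10 11 12 13 14
G :  0  1  2  0  1  2  0  1  2  0  1  2  0  1  2
G(n+3) = G(n) holds for n = 0,…,6 (a full window of length max(S) = 7), so the sequence is purely periodic with period 3.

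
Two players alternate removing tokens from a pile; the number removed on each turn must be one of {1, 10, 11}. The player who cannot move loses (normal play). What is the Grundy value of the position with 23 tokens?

1

G(0) = 0
G(1) = mex{0} = 1
G(2) = mex{1} = 0
G(3) = mex{0} = 1
G(4) = mex{1} = 0
G(5) = mex{0} = 1
G(6) = mex{1} = 0
G(7) = mex{0} = 1
G(8) = mex{1} = 0
G(9) = mex{0} = 1
G(10) = mex{1,0} = 2
G(11) = mex{2,1,0} = 3
G(12) = mex{3,0,1} = 2
G(13) = mex{2,1,0} = 3
G(14) = mex{3,0,1} = 2
G(15) = mex{2,1,0} = 3
G(16) = mex{3,0,1} = 2
G(17) = mex{2,1,0} = 3
G(18) = mex{3,0,1} = 2
G(19) = mex{2,1,0} = 3
G(20) = mex{3,2,1} = 0
G(21) = mex{0,3,2} = 1
G(22) = mex{1,2,3} = 0
G(23) = mex{0,3,2} = 1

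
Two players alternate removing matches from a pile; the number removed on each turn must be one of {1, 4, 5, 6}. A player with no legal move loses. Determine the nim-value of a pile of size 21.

G(0) = 0
G(1) = mex{0} = 1
G(2) = mex{1} = 0
G(3) = mex{0} = 1
G(4) = mex{1,0} = 2
G(5) = mex{2,1,0} = 3
G(6) = mex{3,0,1,0} = 2
G(7) = mex{2,1,0,1} = 3
G(8) = mex{3,2,1,0} = 4
G(9) = mex{4,3,2,1} = 0
G(10) = mex{0,2,3,2} = 1
G(11) = mex{1,3,2,3} = 0
G(12) = mex{0,4,3,2} = 1
G(13) = mex{1,0,4,3} = 2
G(14) = mex{2,1,0,4} = 3
G(15) = mex{3,0,1,0} = 2
G(16) = mex{2,1,0,1} = 3
G(17) = mex{3,2,1,0} = 4
G(18) = mex{4,3,2,1} = 0
G(19) = mex{0,2,3,2} = 1
G(20) = mex{1,3,2,3} = 0
G(21) = mex{0,4,3,2} = 1

1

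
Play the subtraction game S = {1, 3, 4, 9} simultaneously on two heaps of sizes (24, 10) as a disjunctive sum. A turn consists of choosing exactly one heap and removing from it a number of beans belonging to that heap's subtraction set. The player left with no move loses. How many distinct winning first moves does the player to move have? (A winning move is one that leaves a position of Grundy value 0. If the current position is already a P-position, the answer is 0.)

All heaps use S = {1, 3, 4, 9}:
n :  0  1  2  3  4  5  6  7  8  9 10 11 12 13 14 15 16 17 18 19 20 21 22 23 24
G :  0  1  0  1  2  3  2  0  1  4  3  2  0  1  0  1  2  3  2  0  1  4  3  2  0
Heap A: G(24) = 0.
Heap B: G(10) = 3.
Combined Grundy value = 0 ⊕ 3 = 3.
A winning move leaves total XOR = 0, i.e. changes one component's Grundy value g to g ⊕ X where X is the current total.
Heap A: need g' = 0⊕3 = 3. Options: 24−1→G=2, 24−3→G=4, 24−4→G=1, 24−9→G=1. Hits: 0.
Heap B: need g' = 3⊕3 = 0. Options: 10−1→G=4, 10−3→G=0, 10−4→G=2, 10−9→G=1. Hits: 1.

1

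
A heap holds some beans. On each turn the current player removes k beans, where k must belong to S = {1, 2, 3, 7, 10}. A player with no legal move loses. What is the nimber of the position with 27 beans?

3

n :  0  1  2  3  4  5  6  7  8  9 10 11 12 13 14 15 16 17 18 19 20 21 22 23 24 25 26 27
G :  0  1  2  3  0  1  2  3  0  1  2  3  0  1  2  3  0  1  2  3  0  1  2  3  0  1  2  3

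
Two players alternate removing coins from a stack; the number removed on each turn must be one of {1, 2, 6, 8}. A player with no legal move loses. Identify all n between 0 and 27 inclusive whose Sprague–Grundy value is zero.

n :  0  1  2  3  4  5  6  7  8  9 10 11 12 13 14 15 16 17 18 19 20 21 22 23 24 25 26 27
G :  0  1  2  0  1  2  3  0  1  2  0  1  2  3  0  1  2  0  1  2  3  0  1  2  0  1  2  3
P-positions are exactly the n with G(n) = 0.

0, 3, 7, 10, 14, 17, 21, 24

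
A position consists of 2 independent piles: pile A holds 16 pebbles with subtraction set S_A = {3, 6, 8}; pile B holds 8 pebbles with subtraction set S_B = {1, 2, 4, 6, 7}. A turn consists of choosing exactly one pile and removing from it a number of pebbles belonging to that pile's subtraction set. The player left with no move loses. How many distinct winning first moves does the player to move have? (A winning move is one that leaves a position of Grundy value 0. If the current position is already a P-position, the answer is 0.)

3

Pile A, S = {3, 6, 8}:
n :  0  1  2  3  4  5  6  7  8  9 10 11 12 13 14 15 16
G :  0  0  0  1  1  1  2  2  2  3  3  0  0  0  1  1  1
G_A(16) = 1.
Pile B, S = {1, 2, 4, 6, 7}:
n : 0 1 2 3 4 5 6 7 8
G : 0 1 2 0 1 2 3 4 0
G_B(8) = 0.
Combined Grundy value = 1 ⊕ 0 = 1.
A winning move leaves total XOR = 0, i.e. changes one component's Grundy value g to g ⊕ X where X is the current total.
Pile A: need g' = 1⊕1 = 0. Options: 16−3→G=0, 16−6→G=3, 16−8→G=2. Hits: 1.
Pile B: need g' = 0⊕1 = 1. Options: 8−1→G=4, 8−2→G=3, 8−4→G=1, 8−6→G=2, 8−7→G=1. Hits: 2.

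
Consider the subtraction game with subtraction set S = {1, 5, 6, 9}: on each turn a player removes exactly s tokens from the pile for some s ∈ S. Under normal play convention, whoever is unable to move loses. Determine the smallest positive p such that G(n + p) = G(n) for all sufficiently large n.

G(0) = 0
G(1) = mex{0} = 1
G(2) = mex{1} = 0
G(3) = mex{0} = 1
G(4) = mex{1} = 0
G(5) = mex{0,0} = 1
G(6) = mex{1,1,0} = 2
G(7) = mex{2,0,1} = 3
G(8) = mex{3,1,0} = 2
G(9) = mex{2,0,1,0} = 3
G(10) = mex{3,1,0,1} = 2
G(11) = mex{2,2,1,0} = 3
G(12) = mex{3,3,2,1} = 0
G(13) = mex{0,2,3,0} = 1
G(14) = mex{1,3,2,1} = 0
G(15) = mex{0,2,3,2} = 1
G(16) = mex{1,3,2,3} = 0
G(17) = mex{0,0,3,2} = 1
G(18) = mex{1,1,0,3} = 2
G(19) = mex{2,0,1,2} = 3
G(20) = mex{3,1,0,3} = 2
G(21) = mex{2,0,1,0} = 3
G(22) = mex{3,1,0,1} = 2
G(23) = mex{2,2,1,0} = 3
G(24) = mex{3,3,2,1} = 0
G(25) = mex{0,2,3,0} = 1
G(n+12) = G(n) holds for n = 0,…,8 (a full window of length max(S) = 9), so the sequence is purely periodic with period 12.

12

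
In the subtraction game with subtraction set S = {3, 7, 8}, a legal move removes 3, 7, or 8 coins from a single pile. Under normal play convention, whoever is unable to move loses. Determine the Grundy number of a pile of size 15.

1

G(0) = 0
G(1) = mex{} = 0
G(2) = mex{} = 0
G(3) = mex{0} = 1
G(4) = mex{0} = 1
G(5) = mex{0} = 1
G(6) = mex{1} = 0
G(7) = mex{1,0} = 2
G(8) = mex{1,0,0} = 2
G(9) = mex{0,0,0} = 1
G(10) = mex{2,1,0} = 3
G(11) = mex{2,1,1} = 0
G(12) = mex{1,1,1} = 0
G(13) = mex{3,0,1} = 2
G(14) = mex{0,2,0} = 1
G(15) = mex{0,2,2} = 1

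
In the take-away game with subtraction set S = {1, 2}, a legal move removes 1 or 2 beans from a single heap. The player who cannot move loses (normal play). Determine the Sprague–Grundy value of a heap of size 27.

0

n :  0  1  2  3  4  5  6  7  8  9 10 11 12 13 14 15 16 17 18 19 20 21 22 23 24 25 26 27
G :  0  1  2  0  1  2  0  1  2  0  1  2  0  1  2  0  1  2  0  1  2  0  1  2  0  1  2  0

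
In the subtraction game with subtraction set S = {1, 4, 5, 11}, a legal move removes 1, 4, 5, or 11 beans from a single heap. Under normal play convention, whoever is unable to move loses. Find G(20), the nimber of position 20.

2

n :  0  1  2  3  4  5  6  7  8  9 10 11 12 13 14 15 16 17 18 19 20
G :  0  1  0  1  2  3  2  3  0  1  0  1  2  3  2  3  0  1  0  1  2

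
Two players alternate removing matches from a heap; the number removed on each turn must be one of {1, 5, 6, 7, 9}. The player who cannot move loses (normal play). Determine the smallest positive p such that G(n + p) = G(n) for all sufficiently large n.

n :  0  1  2  3  4  5  6  7  8  9 10 11 12 13 14 15 16 17 18 19 20 21 22 23 24 25
G :  0  1  0  1  0  1  2  3  2  3  2  3  0  1  0  1  0  1  2  3  2  3  2  3  0  1
G(n+12) = G(n) holds for n = 0,…,8 (a full window of length max(S) = 9), so the sequence is purely periodic with period 12.

12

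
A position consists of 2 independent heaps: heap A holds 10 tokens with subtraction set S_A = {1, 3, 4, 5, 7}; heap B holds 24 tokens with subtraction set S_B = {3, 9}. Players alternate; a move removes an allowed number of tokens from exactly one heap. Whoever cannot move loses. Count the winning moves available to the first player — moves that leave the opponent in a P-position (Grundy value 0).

0

Heap A, S = {1, 3, 4, 5, 7}:
G(0) = 0
G(1) = mex{0} = 1
G(2) = mex{1} = 0
G(3) = mex{0,0} = 1
G(4) = mex{1,1,0} = 2
G(5) = mex{2,0,1,0} = 3
G(6) = mex{3,1,0,1} = 2
G(7) = mex{2,2,1,0,0} = 3
G(8) = mex{3,3,2,1,1} = 0
G(9) = mex{0,2,3,2,0} = 1
G(10) = mex{1,3,2,3,1} = 0
G_A(10) = 0.
Heap B, S = {3, 9}:
G(0) = 0
G(1) = mex{} = 0
G(2) = mex{} = 0
G(3) = mex{0} = 1
G(4) = mex{0} = 1
G(5) = mex{0} = 1
G(6) = mex{1} = 0
G(7) = mex{1} = 0
G(8) = mex{1} = 0
G(9) = mex{0,0} = 1
G(10) = mex{0,0} = 1
G(11) = mex{0,0} = 1
G(12) = mex{1,1} = 0
G(13) = mex{1,1} = 0
G(14) = mex{1,1} = 0
G(15) = mex{0,0} = 1
G(16) = mex{0,0} = 1
G(17) = mex{0,0} = 1
G(18) = mex{1,1} = 0
G(19) = mex{1,1} = 0
G(20) = mex{1,1} = 0
G(21) = mex{0,0} = 1
G(22) = mex{0,0} = 1
G(23) = mex{0,0} = 1
G(24) = mex{1,1} = 0
G_B(24) = 0.
Combined Grundy value = 0 ⊕ 0 = 0.
A winning move leaves total XOR = 0, i.e. changes one component's Grundy value g to g ⊕ X where X is the current total.
Heap A: target g' = 0⊕0 = 0, but every legal move changes the Grundy value (mex property), so 0 moves.
Heap B: target g' = 0⊕0 = 0, but every legal move changes the Grundy value (mex property), so 0 moves.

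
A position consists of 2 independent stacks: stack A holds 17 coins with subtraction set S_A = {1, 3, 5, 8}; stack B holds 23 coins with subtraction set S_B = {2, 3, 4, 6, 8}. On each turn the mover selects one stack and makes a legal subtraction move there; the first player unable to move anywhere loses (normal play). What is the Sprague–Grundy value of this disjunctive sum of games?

Stack A, S = {1, 3, 5, 8}:
n :  0  1  2  3  4  5  6  7  8  9 10 11 12 13 14 15 16 17
G :  0  1  0  1  0  1  0  1  2  3  2  3  2  0  1  0  1  0
G_A(17) = 0.
Stack B, S = {2, 3, 4, 6, 8}:
n :  0  1  2  3  4  5  6  7  8  9 10 11 12 13 14 15 16 17 18 19 20 21 22 23
G :  0  0  1  1  2  2  3  3  4  4  0  0  1  1  2  2  3  3  4  4  0  0  1  1
G_B(23) = 1.
Combined Grundy value = 0 ⊕ 1 = 1.

1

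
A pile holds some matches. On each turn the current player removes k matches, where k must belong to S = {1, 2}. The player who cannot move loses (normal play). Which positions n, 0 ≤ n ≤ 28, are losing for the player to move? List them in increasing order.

0, 3, 6, 9, 12, 15, 18, 21, 24, 27

n :  0  1  2  3  4  5  6  7  8  9 10 11 12 13 14 15 16 17 18 19 20 21 22 23 24 25 26 27 28
G :  0  1  2  0  1  2  0  1  2  0  1  2  0  1  2  0  1  2  0  1  2  0  1  2  0  1  2  0  1
P-positions are exactly the n with G(n) = 0.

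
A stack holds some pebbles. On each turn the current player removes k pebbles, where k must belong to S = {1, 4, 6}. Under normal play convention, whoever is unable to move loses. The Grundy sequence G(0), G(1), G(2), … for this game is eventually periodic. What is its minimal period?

5

n :  0  1  2  3  4  5  6  7  8  9 10 11 12 13 14
G :  0  1  0  1  2  0  1  0  1  2  0  1  0  1  2
G(n+5) = G(n) holds for n = 0,…,5 (a full window of length max(S) = 6), so the sequence is purely periodic with period 5.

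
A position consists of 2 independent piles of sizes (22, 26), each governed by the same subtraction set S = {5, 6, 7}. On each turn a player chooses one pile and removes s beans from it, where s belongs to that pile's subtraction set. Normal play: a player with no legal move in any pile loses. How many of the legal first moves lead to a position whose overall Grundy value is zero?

2

All piles use S = {5, 6, 7}:
G(0) = 0
G(1) = mex{} = 0
G(2) = mex{} = 0
G(3) = mex{} = 0
G(4) = mex{} = 0
G(5) = mex{0} = 1
G(6) = mex{0,0} = 1
G(7) = mex{0,0,0} = 1
G(8) = mex{0,0,0} = 1
G(9) = mex{0,0,0} = 1
G(10) = mex{1,0,0} = 2
G(11) = mex{1,1,0} = 2
G(12) = mex{1,1,1} = 0
G(13) = mex{1,1,1} = 0
G(14) = mex{1,1,1} = 0
G(15) = mex{2,1,1} = 0
G(16) = mex{2,2,1} = 0
G(17) = mex{0,2,2} = 1
G(18) = mex{0,0,2} = 1
G(19) = mex{0,0,0} = 1
G(20) = mex{0,0,0} = 1
G(21) = mex{0,0,0} = 1
G(22) = mex{1,0,0} = 2
G(23) = mex{1,1,0} = 2
G(24) = mex{1,1,1} = 0
G(25) = mex{1,1,1} = 0
G(26) = mex{1,1,1} = 0
Pile A: G(22) = 2.
Pile B: G(26) = 0.
Combined Grundy value = 2 ⊕ 0 = 2.
A winning move leaves total XOR = 0, i.e. changes one component's Grundy value g to g ⊕ X where X is the current total.
Pile A: need g' = 2⊕2 = 0. Options: 22−5→G=1, 22−6→G=0, 22−7→G=0. Hits: 2.
Pile B: need g' = 0⊕2 = 2. Options: 26−5→G=1, 26−6→G=1, 26−7→G=1. Hits: 0.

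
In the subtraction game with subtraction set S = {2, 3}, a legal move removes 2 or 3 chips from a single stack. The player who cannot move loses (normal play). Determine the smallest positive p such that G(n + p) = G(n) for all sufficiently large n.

n :  0  1  2  3  4  5  6  7  8  9 10 11 12 13 14
G :  0  0  1  1  2  0  0  1  1  2  0  0  1  1  2
G(n+5) = G(n) holds for n = 0,…,2 (a full window of length max(S) = 3), so the sequence is purely periodic with period 5.

5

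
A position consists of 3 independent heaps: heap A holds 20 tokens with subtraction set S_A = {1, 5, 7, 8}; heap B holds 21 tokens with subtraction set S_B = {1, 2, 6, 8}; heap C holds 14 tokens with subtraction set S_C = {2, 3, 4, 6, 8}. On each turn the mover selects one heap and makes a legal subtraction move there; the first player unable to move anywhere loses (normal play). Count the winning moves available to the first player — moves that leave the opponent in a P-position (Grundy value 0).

Heap A, S = {1, 5, 7, 8}:
n :  0  1  2  3  4  5  6  7  8  9 10 11 12 13 14 15 16 17 18 19 20
G :  0  1  0  1  0  1  0  1  2  3  2  3  2  3  2  0  1  0  1  0  1
G_A(20) = 1.
Heap B, S = {1, 2, 6, 8}:
G(0) = 0
G(1) = mex{0} = 1
G(2) = mex{1,0} = 2
G(3) = mex{2,1} = 0
G(4) = mex{0,2} = 1
G(5) = mex{1,0} = 2
G(6) = mex{2,1,0} = 3
G(7) = mex{3,2,1} = 0
G(8) = mex{0,3,2,0} = 1
G(9) = mex{1,0,0,1} = 2
G(10) = mex{2,1,1,2} = 0
G(11) = mex{0,2,2,0} = 1
G(12) = mex{1,0,3,1} = 2
G(13) = mex{2,1,0,2} = 3
G(14) = mex{3,2,1,3} = 0
G(15) = mex{0,3,2,0} = 1
G(16) = mex{1,0,0,1} = 2
G(17) = mex{2,1,1,2} = 0
G(18) = mex{0,2,2,0} = 1
G(19) = mex{1,0,3,1} = 2
G(20) = mex{2,1,0,2} = 3
G(21) = mex{3,2,1,3} = 0
G_B(21) = 0.
Heap C, S = {2, 3, 4, 6, 8}:
n :  0  1  2  3  4  5  6  7  8  9 10 11 12 13 14
G :  0  0  1  1  2  2  3  3  4  4  0  0  1  1  2
G_C(14) = 2.
Combined Grundy value = 1 ⊕ 0 ⊕ 2 = 3.
A winning move leaves total XOR = 0, i.e. changes one component's Grundy value g to g ⊕ X where X is the current total.
Heap A: need g' = 1⊕3 = 2. Options: 20−1→G=0, 20−5→G=0, 20−7→G=3, 20−8→G=2. Hits: 1.
Heap B: need g' = 0⊕3 = 3. Options: 21−1→G=3, 21−2→G=2, 21−6→G=1, 21−8→G=3. Hits: 2.
Heap C: need g' = 2⊕3 = 1. Options: 14−2→G=1, 14−3→G=0, 14−4→G=0, 14−6→G=4, 14−8→G=3. Hits: 1.

4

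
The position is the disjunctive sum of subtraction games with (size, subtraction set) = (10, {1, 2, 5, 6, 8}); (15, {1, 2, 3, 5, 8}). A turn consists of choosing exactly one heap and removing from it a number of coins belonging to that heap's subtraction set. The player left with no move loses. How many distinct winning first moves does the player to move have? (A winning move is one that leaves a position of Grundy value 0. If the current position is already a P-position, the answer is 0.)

Heap A, S = {1, 2, 5, 6, 8}:
n :  0  1  2  3  4  5  6  7  8  9 10
G :  0  1  2  0  1  2  3  0  1  2  0
G_A(10) = 0.
Heap B, S = {1, 2, 3, 5, 8}:
G(0) = 0
G(1) = mex{0} = 1
G(2) = mex{1,0} = 2
G(3) = mex{2,1,0} = 3
G(4) = mex{3,2,1} = 0
G(5) = mex{0,3,2,0} = 1
G(6) = mex{1,0,3,1} = 2
G(7) = mex{2,1,0,2} = 3
G(8) = mex{3,2,1,3,0} = 4
G(9) = mex{4,3,2,0,1} = 5
G(10) = mex{5,4,3,1,2} = 0
G(11) = mex{0,5,4,2,3} = 1
G(12) = mex{1,0,5,3,0} = 2
G(13) = mex{2,1,0,4,1} = 3
G(14) = mex{3,2,1,5,2} = 0
G(15) = mex{0,3,2,0,3} = 1
G_B(15) = 1.
Combined Grundy value = 0 ⊕ 1 = 1.
A winning move leaves total XOR = 0, i.e. changes one component's Grundy value g to g ⊕ X where X is the current total.
Heap A: need g' = 0⊕1 = 1. Options: 10−1→G=2, 10−2→G=1, 10−5→G=2, 10−6→G=1, 10−8→G=2. Hits: 2.
Heap B: need g' = 1⊕1 = 0. Options: 15−1→G=0, 15−2→G=3, 15−3→G=2, 15−5→G=0, 15−8→G=3. Hits: 2.

4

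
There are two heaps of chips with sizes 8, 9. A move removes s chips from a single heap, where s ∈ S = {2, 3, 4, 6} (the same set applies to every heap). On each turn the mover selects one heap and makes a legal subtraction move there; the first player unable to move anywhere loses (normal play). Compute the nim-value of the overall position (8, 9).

0

All heaps use S = {2, 3, 4, 6}:
G(0) = 0
G(1) = mex{} = 0
G(2) = mex{0} = 1
G(3) = mex{0,0} = 1
G(4) = mex{1,0,0} = 2
G(5) = mex{1,1,0} = 2
G(6) = mex{2,1,1,0} = 3
G(7) = mex{2,2,1,0} = 3
G(8) = mex{3,2,2,1} = 0
G(9) = mex{3,3,2,1} = 0
Heap A: G(8) = 0.
Heap B: G(9) = 0.
Combined Grundy value = 0 ⊕ 0 = 0.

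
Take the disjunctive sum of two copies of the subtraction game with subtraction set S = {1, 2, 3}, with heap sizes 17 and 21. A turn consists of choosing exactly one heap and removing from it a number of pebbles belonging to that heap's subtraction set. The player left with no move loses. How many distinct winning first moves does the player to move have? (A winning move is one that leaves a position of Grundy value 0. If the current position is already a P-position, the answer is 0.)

All heaps use S = {1, 2, 3}:
G(0) = 0
G(1) = mex{0} = 1
G(2) = mex{1,0} = 2
G(3) = mex{2,1,0} = 3
G(4) = mex{3,2,1} = 0
G(5) = mex{0,3,2} = 1
G(6) = mex{1,0,3} = 2
G(7) = mex{2,1,0} = 3
G(8) = mex{3,2,1} = 0
G(9) = mex{0,3,2} = 1
G(10) = mex{1,0,3} = 2
G(11) = mex{2,1,0} = 3
G(12) = mex{3,2,1} = 0
G(13) = mex{0,3,2} = 1
G(14) = mex{1,0,3} = 2
G(15) = mex{2,1,0} = 3
G(16) = mex{3,2,1} = 0
G(17) = mex{0,3,2} = 1
G(18) = mex{1,0,3} = 2
G(19) = mex{2,1,0} = 3
G(20) = mex{3,2,1} = 0
G(21) = mex{0,3,2} = 1
Heap A: G(17) = 1.
Heap B: G(21) = 1.
Combined Grundy value = 1 ⊕ 1 = 0.
A winning move leaves total XOR = 0, i.e. changes one component's Grundy value g to g ⊕ X where X is the current total.
Heap A: target g' = 1⊕0 = 1, but every legal move changes the Grundy value (mex property), so 0 moves.
Heap B: target g' = 1⊕0 = 1, but every legal move changes the Grundy value (mex property), so 0 moves.

0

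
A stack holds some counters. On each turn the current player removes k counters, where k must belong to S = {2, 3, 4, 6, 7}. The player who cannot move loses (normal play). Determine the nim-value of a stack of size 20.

1

n :  0  1  2  3  4  5  6  7  8  9 10 11 12 13 14 15 16 17 18 19 20
G :  0  0  1  1  2  2  3  3  4  0  0  1  1  2  2  3  3  4  0  0  1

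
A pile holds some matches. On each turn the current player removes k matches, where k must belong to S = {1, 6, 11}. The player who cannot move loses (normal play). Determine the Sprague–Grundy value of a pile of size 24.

0

n :  0  1  2  3  4  5  6  7  8  9 10 11 12 13 14 15 16 17 18 19 20 21 22 23 24
G :  0  1  0  1  0  1  2  0  1  0  1  2  0  1  0  1  0  1  2  0  1  0  1  2  0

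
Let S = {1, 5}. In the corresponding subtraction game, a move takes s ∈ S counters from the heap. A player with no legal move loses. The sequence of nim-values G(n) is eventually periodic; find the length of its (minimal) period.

2

n :  0  1  2  3  4  5  6  7  8  9 10 11 12 13 14
G :  0  1  0  1  0  1  0  1  0  1  0  1  0  1  0
G(n+2) = G(n) holds for n = 0,…,4 (a full window of length max(S) = 5), so the sequence is purely periodic with period 2.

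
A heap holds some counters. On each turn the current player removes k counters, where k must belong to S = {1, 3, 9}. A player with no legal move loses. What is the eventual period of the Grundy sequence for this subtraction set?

2

n :  0  1  2  3  4  5  6  7  8  9 10 11 12 13 14
G :  0  1  0  1  0  1  0  1  0  1  0  1  0  1  0
G(n+2) = G(n) holds for n = 0,…,8 (a full window of length max(S) = 9), so the sequence is purely periodic with period 2.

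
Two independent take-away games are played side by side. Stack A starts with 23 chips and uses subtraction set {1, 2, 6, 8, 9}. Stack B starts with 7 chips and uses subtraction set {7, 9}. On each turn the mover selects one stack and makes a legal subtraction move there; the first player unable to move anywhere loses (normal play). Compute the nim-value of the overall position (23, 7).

Stack A, S = {1, 2, 6, 8, 9}:
n :  0  1  2  3  4  5  6  7  8  9 10 11 12 13 14 15 16 17 18 19 20 21 22 23
G :  0  1  2  0  1  2  3  0  1  2  0  1  2  3  0  1  2  0  1  2  3  0  1  2
G_A(23) = 2.
Stack B, S = {7, 9}:
n : 0 1 2 3 4 5 6 7
G : 0 0 0 0 0 0 0 1
G_B(7) = 1.
Combined Grundy value = 2 ⊕ 1 = 3.

3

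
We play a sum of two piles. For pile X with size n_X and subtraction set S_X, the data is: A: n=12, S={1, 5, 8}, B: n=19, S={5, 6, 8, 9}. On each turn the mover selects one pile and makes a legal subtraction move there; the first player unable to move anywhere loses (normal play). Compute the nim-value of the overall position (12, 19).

Pile A, S = {1, 5, 8}:
G(0) = 0
G(1) = mex{0} = 1
G(2) = mex{1} = 0
G(3) = mex{0} = 1
G(4) = mex{1} = 0
G(5) = mex{0,0} = 1
G(6) = mex{1,1} = 0
G(7) = mex{0,0} = 1
G(8) = mex{1,1,0} = 2
G(9) = mex{2,0,1} = 3
G(10) = mex{3,1,0} = 2
G(11) = mex{2,0,1} = 3
G(12) = mex{3,1,0} = 2
G_A(12) = 2.
Pile B, S = {5, 6, 8, 9}:
G(0) = 0
G(1) = mex{} = 0
G(2) = mex{} = 0
G(3) = mex{} = 0
G(4) = mex{} = 0
G(5) = mex{0} = 1
G(6) = mex{0,0} = 1
G(7) = mex{0,0} = 1
G(8) = mex{0,0,0} = 1
G(9) = mex{0,0,0,0} = 1
G(10) = mex{1,0,0,0} = 2
G(11) = mex{1,1,0,0} = 2
G(12) = mex{1,1,0,0} = 2
G(13) = mex{1,1,1,0} = 2
G(14) = mex{1,1,1,1} = 0
G(15) = mex{2,1,1,1} = 0
G(16) = mex{2,2,1,1} = 0
G(17) = mex{2,2,1,1} = 0
G(18) = mex{2,2,2,1} = 0
G(19) = mex{0,2,2,2} = 1
G_B(19) = 1.
Combined Grundy value = 2 ⊕ 1 = 3.

3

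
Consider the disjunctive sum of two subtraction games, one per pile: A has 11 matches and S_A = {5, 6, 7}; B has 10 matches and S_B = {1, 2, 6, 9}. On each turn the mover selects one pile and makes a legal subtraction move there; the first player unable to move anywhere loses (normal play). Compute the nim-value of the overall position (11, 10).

2

Pile A, S = {5, 6, 7}:
n :  0  1  2  3  4  5  6  7  8  9 10 11
G :  0  0  0  0  0  1  1  1  1  1  2  2
G_A(11) = 2.
Pile B, S = {1, 2, 6, 9}:
n :  0  1  2  3  4  5  6  7  8  9 10
G :  0  1  2  0  1  2  3  0  1  2  0
G_B(10) = 0.
Combined Grundy value = 2 ⊕ 0 = 2.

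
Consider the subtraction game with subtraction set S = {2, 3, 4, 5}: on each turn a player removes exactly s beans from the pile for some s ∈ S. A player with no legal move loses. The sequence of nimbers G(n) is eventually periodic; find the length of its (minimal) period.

7

n :  0  1  2  3  4  5  6  7  8  9 10 11 12 13 14 15
G :  0  0  1  1  2  2  3  0  0  1  1  2  2  3  0  0
G(n+7) = G(n) holds for n = 0,…,4 (a full window of length max(S) = 5), so the sequence is purely periodic with period 7.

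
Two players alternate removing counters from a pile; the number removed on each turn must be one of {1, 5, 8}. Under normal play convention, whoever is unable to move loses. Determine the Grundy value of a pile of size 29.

G(0) = 0
G(1) = mex{0} = 1
G(2) = mex{1} = 0
G(3) = mex{0} = 1
G(4) = mex{1} = 0
G(5) = mex{0,0} = 1
G(6) = mex{1,1} = 0
G(7) = mex{0,0} = 1
G(8) = mex{1,1,0} = 2
G(9) = mex{2,0,1} = 3
G(10) = mex{3,1,0} = 2
G(11) = mex{2,0,1} = 3
G(12) = mex{3,1,0} = 2
G(13) = mex{2,2,1} = 0
G(14) = mex{0,3,0} = 1
G(15) = mex{1,2,1} = 0
G(16) = mex{0,3,2} = 1
G(17) = mex{1,2,3} = 0
G(18) = mex{0,0,2} = 1
G(19) = mex{1,1,3} = 0
G(20) = mex{0,0,2} = 1
G(21) = mex{1,1,0} = 2
G(22) = mex{2,0,1} = 3
G(23) = mex{3,1,0} = 2
G(24) = mex{2,0,1} = 3
G(25) = mex{3,1,0} = 2
G(26) = mex{2,2,1} = 0
G(27) = mex{0,3,0} = 1
G(28) = mex{1,2,1} = 0
G(29) = mex{0,3,2} = 1

1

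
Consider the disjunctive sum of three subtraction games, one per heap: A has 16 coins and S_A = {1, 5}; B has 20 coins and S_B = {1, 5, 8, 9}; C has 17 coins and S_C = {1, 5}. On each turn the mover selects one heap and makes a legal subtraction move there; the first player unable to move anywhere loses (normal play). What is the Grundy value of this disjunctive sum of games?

Heap A, S = {1, 5}:
G(0) = 0
G(1) = mex{0} = 1
G(2) = mex{1} = 0
G(3) = mex{0} = 1
G(4) = mex{1} = 0
G(5) = mex{0,0} = 1
G(6) = mex{1,1} = 0
G(7) = mex{0,0} = 1
G(8) = mex{1,1} = 0
G(9) = mex{0,0} = 1
G(10) = mex{1,1} = 0
G(11) = mex{0,0} = 1
G(12) = mex{1,1} = 0
G(13) = mex{0,0} = 1
G(14) = mex{1,1} = 0
G(15) = mex{0,0} = 1
G(16) = mex{1,1} = 0
G_A(16) = 0.
Heap B, S = {1, 5, 8, 9}:
n :  0  1  2  3  4  5  6  7  8  9 10 11 12 13 14 15 16 17 18 19 20
G :  0  1  0  1  0  1  0  1  2  3  2  3  2  3  2  3  0  1  0  1  0
G_B(20) = 0.
Heap C, S = {1, 5}:
G(0) = 0
G(1) = mex{0} = 1
G(2) = mex{1} = 0
G(3) = mex{0} = 1
G(4) = mex{1} = 0
G(5) = mex{0,0} = 1
G(6) = mex{1,1} = 0
G(7) = mex{0,0} = 1
G(8) = mex{1,1} = 0
G(9) = mex{0,0} = 1
G(10) = mex{1,1} = 0
G(11) = mex{0,0} = 1
G(12) = mex{1,1} = 0
G(13) = mex{0,0} = 1
G(14) = mex{1,1} = 0
G(15) = mex{0,0} = 1
G(16) = mex{1,1} = 0
G(17) = mex{0,0} = 1
G_C(17) = 1.
Combined Grundy value = 0 ⊕ 0 ⊕ 1 = 1.

1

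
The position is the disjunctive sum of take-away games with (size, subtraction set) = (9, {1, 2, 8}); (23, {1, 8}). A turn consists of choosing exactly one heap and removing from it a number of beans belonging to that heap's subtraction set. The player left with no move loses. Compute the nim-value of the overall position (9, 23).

1

Heap A, S = {1, 2, 8}:
n : 0 1 2 3 4 5 6 7 8 9
G : 0 1 2 0 1 2 0 1 2 0
G_A(9) = 0.
Heap B, S = {1, 8}:
G(0) = 0
G(1) = mex{0} = 1
G(2) = mex{1} = 0
G(3) = mex{0} = 1
G(4) = mex{1} = 0
G(5) = mex{0} = 1
G(6) = mex{1} = 0
G(7) = mex{0} = 1
G(8) = mex{1,0} = 2
G(9) = mex{2,1} = 0
G(10) = mex{0,0} = 1
G(11) = mex{1,1} = 0
G(12) = mex{0,0} = 1
G(13) = mex{1,1} = 0
G(14) = mex{0,0} = 1
G(15) = mex{1,1} = 0
G(16) = mex{0,2} = 1
G(17) = mex{1,0} = 2
G(18) = mex{2,1} = 0
G(19) = mex{0,0} = 1
G(20) = mex{1,1} = 0
G(21) = mex{0,0} = 1
G(22) = mex{1,1} = 0
G(23) = mex{0,0} = 1
G_B(23) = 1.
Combined Grundy value = 0 ⊕ 1 = 1.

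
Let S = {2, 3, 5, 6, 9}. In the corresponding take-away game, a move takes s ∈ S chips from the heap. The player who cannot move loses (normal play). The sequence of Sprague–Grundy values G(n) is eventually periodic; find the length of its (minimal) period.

G(0) = 0
G(1) = mex{} = 0
G(2) = mex{0} = 1
G(3) = mex{0,0} = 1
G(4) = mex{1,0} = 2
G(5) = mex{1,1,0} = 2
G(6) = mex{2,1,0,0} = 3
G(7) = mex{2,2,1,0} = 3
G(8) = mex{3,2,1,1} = 0
G(9) = mex{3,3,2,1,0} = 4
G(10) = mex{0,3,2,2,0} = 1
G(11) = mex{4,0,3,2,1} = 5
G(12) = mex{1,4,3,3,1} = 0
G(13) = mex{5,1,0,3,2} = 4
G(14) = mex{0,5,4,0,2} = 1
G(15) = mex{4,0,1,4,3} = 2
G(16) = mex{1,4,5,1,3} = 0
G(17) = mex{2,1,0,5,0} = 3
G(18) = mex{0,2,4,0,4} = 1
G(19) = mex{3,0,1,4,1} = 2
G(20) = mex{1,3,2,1,5} = 0
G(21) = mex{2,1,0,2,0} = 3
G(22) = mex{0,2,3,0,4} = 1
G(23) = mex{3,0,1,3,1} = 2
G(24) = mex{1,3,2,1,2} = 0
G(25) = mex{2,1,0,2,0} = 3
G(26) = mex{0,2,3,0,3} = 1
G(27) = mex{3,0,1,3,1} = 2
G(28) = mex{1,3,2,1,2} = 0
From n = 14 onward G(n+4) = G(n); since this holds over max(S) = 9 consecutive positions the period is 4 (pre-period 14).

4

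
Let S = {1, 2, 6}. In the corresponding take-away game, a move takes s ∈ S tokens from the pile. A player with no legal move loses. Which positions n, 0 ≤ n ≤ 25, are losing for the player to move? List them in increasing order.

n :  0  1  2  3  4  5  6  7  8  9 10 11 12 13 14 15 16 17 18 19 20 21 22 23 24 25
G :  0  1  2  0  1  2  3  0  1  2  0  1  2  3  0  1  2  0  1  2  3  0  1  2  0  1
P-positions are exactly the n with G(n) = 0.

0, 3, 7, 10, 14, 17, 21, 24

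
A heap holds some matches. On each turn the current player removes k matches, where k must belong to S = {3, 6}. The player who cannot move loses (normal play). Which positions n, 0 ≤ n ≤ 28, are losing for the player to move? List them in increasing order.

0, 1, 2, 9, 10, 11, 18, 19, 20, 27, 28

G(0) = 0
G(1) = mex{} = 0
G(2) = mex{} = 0
G(3) = mex{0} = 1
G(4) = mex{0} = 1
G(5) = mex{0} = 1
G(6) = mex{1,0} = 2
G(7) = mex{1,0} = 2
G(8) = mex{1,0} = 2
G(9) = mex{2,1} = 0
G(10) = mex{2,1} = 0
G(11) = mex{2,1} = 0
G(12) = mex{0,2} = 1
G(13) = mex{0,2} = 1
G(14) = mex{0,2} = 1
G(15) = mex{1,0} = 2
G(16) = mex{1,0} = 2
G(17) = mex{1,0} = 2
G(18) = mex{2,1} = 0
G(19) = mex{2,1} = 0
G(20) = mex{2,1} = 0
G(21) = mex{0,2} = 1
G(22) = mex{0,2} = 1
G(23) = mex{0,2} = 1
G(24) = mex{1,0} = 2
G(25) = mex{1,0} = 2
G(26) = mex{1,0} = 2
G(27) = mex{2,1} = 0
G(28) = mex{2,1} = 0
P-positions are exactly the n with G(n) = 0.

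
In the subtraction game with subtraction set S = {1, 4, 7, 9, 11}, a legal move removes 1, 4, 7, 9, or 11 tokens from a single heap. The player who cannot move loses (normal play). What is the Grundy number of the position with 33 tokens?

3

n :  0  1  2  3  4  5  6  7  8  9 10 11 12 13 14 15 16 17 18 19 20 21 22 23 24 25 26 27 28 29 30 31 32 33
G :  0  1  0  1  2  0  1  2  0  1  0  1  2  3  4  3  4  2  0  1  0  1  2  0  1  2  0  1  0  1  2  3  4  3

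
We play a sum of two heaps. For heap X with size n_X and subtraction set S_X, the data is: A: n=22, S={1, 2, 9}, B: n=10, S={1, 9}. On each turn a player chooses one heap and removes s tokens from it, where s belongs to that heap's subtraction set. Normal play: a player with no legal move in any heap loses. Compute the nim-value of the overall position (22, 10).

2

Heap A, S = {1, 2, 9}:
G(0) = 0
G(1) = mex{0} = 1
G(2) = mex{1,0} = 2
G(3) = mex{2,1} = 0
G(4) = mex{0,2} = 1
G(5) = mex{1,0} = 2
G(6) = mex{2,1} = 0
G(7) = mex{0,2} = 1
G(8) = mex{1,0} = 2
G(9) = mex{2,1,0} = 3
G(10) = mex{3,2,1} = 0
G(11) = mex{0,3,2} = 1
G(12) = mex{1,0,0} = 2
G(13) = mex{2,1,1} = 0
G(14) = mex{0,2,2} = 1
G(15) = mex{1,0,0} = 2
G(16) = mex{2,1,1} = 0
G(17) = mex{0,2,2} = 1
G(18) = mex{1,0,3} = 2
G(19) = mex{2,1,0} = 3
G(20) = mex{3,2,1} = 0
G(21) = mex{0,3,2} = 1
G(22) = mex{1,0,0} = 2
G_A(22) = 2.
Heap B, S = {1, 9}:
n :  0  1  2  3  4  5  6  7  8  9 10
G :  0  1  0  1  0  1  0  1  0  1  0
G_B(10) = 0.
Combined Grundy value = 2 ⊕ 0 = 2.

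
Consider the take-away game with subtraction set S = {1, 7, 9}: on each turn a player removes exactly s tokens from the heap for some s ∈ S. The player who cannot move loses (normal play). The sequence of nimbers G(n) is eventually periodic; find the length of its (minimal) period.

n :  0  1  2  3  4  5  6  7  8  9 10 11 12 13 14
G :  0  1  0  1  0  1  0  1  0  1  0  1  0  1  0
G(n+2) = G(n) holds for n = 0,…,8 (a full window of length max(S) = 9), so the sequence is purely periodic with period 2.

2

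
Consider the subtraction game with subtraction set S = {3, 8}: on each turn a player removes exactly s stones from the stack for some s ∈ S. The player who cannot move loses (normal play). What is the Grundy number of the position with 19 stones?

2

G(0) = 0
G(1) = mex{} = 0
G(2) = mex{} = 0
G(3) = mex{0} = 1
G(4) = mex{0} = 1
G(5) = mex{0} = 1
G(6) = mex{1} = 0
G(7) = mex{1} = 0
G(8) = mex{1,0} = 2
G(9) = mex{0,0} = 1
G(10) = mex{0,0} = 1
G(11) = mex{2,1} = 0
G(12) = mex{1,1} = 0
G(13) = mex{1,1} = 0
G(14) = mex{0,0} = 1
G(15) = mex{0,0} = 1
G(16) = mex{0,2} = 1
G(17) = mex{1,1} = 0
G(18) = mex{1,1} = 0
G(19) = mex{1,0} = 2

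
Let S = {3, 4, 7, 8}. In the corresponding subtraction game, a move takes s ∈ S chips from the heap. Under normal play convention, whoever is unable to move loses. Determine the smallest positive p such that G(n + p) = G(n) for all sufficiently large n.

n :  0  1  2  3  4  5  6  7  8  9 10 11 12 13 14 15 16 17 18 19 20 21 22 23
G :  0  0  0  1  1  1  2  2  2  3  3  0  0  0  1  1  1  2  2  2  3  3  0  0
G(n+11) = G(n) holds for n = 0,…,7 (a full window of length max(S) = 8), so the sequence is purely periodic with period 11.

11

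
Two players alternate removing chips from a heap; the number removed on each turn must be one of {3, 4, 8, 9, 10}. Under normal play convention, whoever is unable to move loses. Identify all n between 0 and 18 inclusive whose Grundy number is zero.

G(0) = 0
G(1) = mex{} = 0
G(2) = mex{} = 0
G(3) = mex{0} = 1
G(4) = mex{0,0} = 1
G(5) = mex{0,0} = 1
G(6) = mex{1,0} = 2
G(7) = mex{1,1} = 0
G(8) = mex{1,1,0} = 2
G(9) = mex{2,1,0,0} = 3
G(10) = mex{0,2,0,0,0} = 1
G(11) = mex{2,0,1,0,0} = 3
G(12) = mex{3,2,1,1,0} = 4
G(13) = mex{1,3,1,1,1} = 0
G(14) = mex{3,1,2,1,1} = 0
G(15) = mex{4,3,0,2,1} = 5
G(16) = mex{0,4,2,0,2} = 1
G(17) = mex{0,0,3,2,0} = 1
G(18) = mex{5,0,1,3,2} = 4
P-positions are exactly the n with G(n) = 0.

0, 1, 2, 7, 13, 14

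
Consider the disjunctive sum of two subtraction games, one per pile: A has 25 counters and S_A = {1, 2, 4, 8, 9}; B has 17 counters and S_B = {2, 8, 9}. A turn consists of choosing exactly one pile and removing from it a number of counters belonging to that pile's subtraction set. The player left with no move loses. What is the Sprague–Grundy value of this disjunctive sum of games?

2

Pile A, S = {1, 2, 4, 8, 9}:
G(0) = 0
G(1) = mex{0} = 1
G(2) = mex{1,0} = 2
G(3) = mex{2,1} = 0
G(4) = mex{0,2,0} = 1
G(5) = mex{1,0,1} = 2
G(6) = mex{2,1,2} = 0
G(7) = mex{0,2,0} = 1
G(8) = mex{1,0,1,0} = 2
G(9) = mex{2,1,2,1,0} = 3
G(10) = mex{3,2,0,2,1} = 4
G(11) = mex{4,3,1,0,2} = 5
G(12) = mex{5,4,2,1,0} = 3
G(13) = mex{3,5,3,2,1} = 0
G(14) = mex{0,3,4,0,2} = 1
G(15) = mex{1,0,5,1,0} = 2
G(16) = mex{2,1,3,2,1} = 0
G(17) = mex{0,2,0,3,2} = 1
G(18) = mex{1,0,1,4,3} = 2
G(19) = mex{2,1,2,5,4} = 0
G(20) = mex{0,2,0,3,5} = 1
G(21) = mex{1,0,1,0,3} = 2
G(22) = mex{2,1,2,1,0} = 3
G(23) = mex{3,2,0,2,1} = 4
G(24) = mex{4,3,1,0,2} = 5
G(25) = mex{5,4,2,1,0} = 3
G_A(25) = 3.
Pile B, S = {2, 8, 9}:
G(0) = 0
G(1) = mex{} = 0
G(2) = mex{0} = 1
G(3) = mex{0} = 1
G(4) = mex{1} = 0
G(5) = mex{1} = 0
G(6) = mex{0} = 1
G(7) = mex{0} = 1
G(8) = mex{1,0} = 2
G(9) = mex{1,0,0} = 2
G(10) = mex{2,1,0} = 3
G(11) = mex{2,1,1} = 0
G(12) = mex{3,0,1} = 2
G(13) = mex{0,0,0} = 1
G(14) = mex{2,1,0} = 3
G(15) = mex{1,1,1} = 0
G(16) = mex{3,2,1} = 0
G(17) = mex{0,2,2} = 1
G_B(17) = 1.
Combined Grundy value = 3 ⊕ 1 = 2.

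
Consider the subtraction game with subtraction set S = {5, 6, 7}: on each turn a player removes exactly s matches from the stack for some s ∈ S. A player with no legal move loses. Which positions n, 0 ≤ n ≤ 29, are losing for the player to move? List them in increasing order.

0, 1, 2, 3, 4, 12, 13, 14, 15, 16, 24, 25, 26, 27, 28

G(0) = 0
G(1) = mex{} = 0
G(2) = mex{} = 0
G(3) = mex{} = 0
G(4) = mex{} = 0
G(5) = mex{0} = 1
G(6) = mex{0,0} = 1
G(7) = mex{0,0,0} = 1
G(8) = mex{0,0,0} = 1
G(9) = mex{0,0,0} = 1
G(10) = mex{1,0,0} = 2
G(11) = mex{1,1,0} = 2
G(12) = mex{1,1,1} = 0
G(13) = mex{1,1,1} = 0
G(14) = mex{1,1,1} = 0
G(15) = mex{2,1,1} = 0
G(16) = mex{2,2,1} = 0
G(17) = mex{0,2,2} = 1
G(18) = mex{0,0,2} = 1
G(19) = mex{0,0,0} = 1
G(20) = mex{0,0,0} = 1
G(21) = mex{0,0,0} = 1
G(22) = mex{1,0,0} = 2
G(23) = mex{1,1,0} = 2
G(24) = mex{1,1,1} = 0
G(25) = mex{1,1,1} = 0
G(26) = mex{1,1,1} = 0
G(27) = mex{2,1,1} = 0
G(28) = mex{2,2,1} = 0
G(29) = mex{0,2,2} = 1
P-positions are exactly the n with G(n) = 0.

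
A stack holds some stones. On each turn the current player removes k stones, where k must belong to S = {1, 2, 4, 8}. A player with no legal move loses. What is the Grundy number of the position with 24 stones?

0

G(0) = 0
G(1) = mex{0} = 1
G(2) = mex{1,0} = 2
G(3) = mex{2,1} = 0
G(4) = mex{0,2,0} = 1
G(5) = mex{1,0,1} = 2
G(6) = mex{2,1,2} = 0
G(7) = mex{0,2,0} = 1
G(8) = mex{1,0,1,0} = 2
G(9) = mex{2,1,2,1} = 0
G(10) = mex{0,2,0,2} = 1
G(11) = mex{1,0,1,0} = 2
G(12) = mex{2,1,2,1} = 0
G(13) = mex{0,2,0,2} = 1
G(14) = mex{1,0,1,0} = 2
G(15) = mex{2,1,2,1} = 0
G(16) = mex{0,2,0,2} = 1
G(17) = mex{1,0,1,0} = 2
G(18) = mex{2,1,2,1} = 0
G(19) = mex{0,2,0,2} = 1
G(20) = mex{1,0,1,0} = 2
G(21) = mex{2,1,2,1} = 0
G(22) = mex{0,2,0,2} = 1
G(23) = mex{1,0,1,0} = 2
G(24) = mex{2,1,2,1} = 0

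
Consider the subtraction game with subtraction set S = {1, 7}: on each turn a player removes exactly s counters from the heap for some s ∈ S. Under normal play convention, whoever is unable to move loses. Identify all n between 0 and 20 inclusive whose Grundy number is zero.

n :  0  1  2  3  4  5  6  7  8  9 10 11 12 13 14 15 16 17 18 19 20
G :  0  1  0  1  0  1  0  1  0  1  0  1  0  1  0  1  0  1  0  1  0
P-positions are exactly the n with G(n) = 0.

0, 2, 4, 6, 8, 10, 12, 14, 16, 18, 20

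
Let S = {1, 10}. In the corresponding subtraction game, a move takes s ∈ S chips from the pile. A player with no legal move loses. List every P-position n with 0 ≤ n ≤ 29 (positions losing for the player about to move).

n :  0  1  2  3  4  5  6  7  8  9 10 11 12 13 14 15 16 17 18 19 20 21 22 23 24 25 26 27 28 29
G :  0  1  0  1  0  1  0  1  0  1  2  0  1  0  1  0  1  0  1  0  1  2  0  1  0  1  0  1  0  1
P-positions are exactly the n with G(n) = 0.

0, 2, 4, 6, 8, 11, 13, 15, 17, 19, 22, 24, 26, 28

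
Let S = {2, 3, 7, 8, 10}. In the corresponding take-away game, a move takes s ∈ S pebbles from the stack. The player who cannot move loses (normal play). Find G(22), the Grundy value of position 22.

n :  0  1  2  3  4  5  6  7  8  9 10 11 12 13 14 15 16 17 18 19 20 21 22
G :  0  0  1  1  2  0  0  1  1  2  2  3  3  4  4  2  3  0  0  1  1  2  0

0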